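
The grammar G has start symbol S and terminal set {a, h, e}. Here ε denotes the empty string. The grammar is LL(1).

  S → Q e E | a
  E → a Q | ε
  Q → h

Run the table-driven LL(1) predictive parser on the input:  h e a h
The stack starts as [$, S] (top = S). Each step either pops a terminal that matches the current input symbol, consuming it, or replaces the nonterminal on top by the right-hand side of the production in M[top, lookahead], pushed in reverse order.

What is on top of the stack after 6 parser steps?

step 1: stack=$ S  input=h e a h $  — expand S → Q e E
step 2: stack=$ E e Q  input=h e a h $  — expand Q → h
step 3: stack=$ E e h  input=h e a h $  — match h
step 4: stack=$ E e  input=e a h $  — match e
step 5: stack=$ E  input=a h $  — expand E → a Q
step 6: stack=$ Q a  input=a h $  — match a
Stack after step 6: $ Q (top = Q).

Q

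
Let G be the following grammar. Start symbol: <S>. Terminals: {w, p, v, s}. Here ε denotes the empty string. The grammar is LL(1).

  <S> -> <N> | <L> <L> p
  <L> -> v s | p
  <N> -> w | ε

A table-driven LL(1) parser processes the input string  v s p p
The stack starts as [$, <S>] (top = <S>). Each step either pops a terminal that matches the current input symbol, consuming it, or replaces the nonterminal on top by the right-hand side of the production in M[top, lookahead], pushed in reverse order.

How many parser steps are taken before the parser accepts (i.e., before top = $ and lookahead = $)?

7

     Stack        Input      Action
  1  $ <S>        v s p p $  expand <S> -> <L> <L> p
  2  $ p <L> <L>  v s p p $  expand <L> -> v s
  3  $ p <L> s v  v s p p $  match v
  4  $ p <L> s    s p p $    match s
  5  $ p <L>      p p $      expand <L> -> p
  6  $ p p        p p $      match p
  7  $ p          p $        match p
Accept reached after 7 steps.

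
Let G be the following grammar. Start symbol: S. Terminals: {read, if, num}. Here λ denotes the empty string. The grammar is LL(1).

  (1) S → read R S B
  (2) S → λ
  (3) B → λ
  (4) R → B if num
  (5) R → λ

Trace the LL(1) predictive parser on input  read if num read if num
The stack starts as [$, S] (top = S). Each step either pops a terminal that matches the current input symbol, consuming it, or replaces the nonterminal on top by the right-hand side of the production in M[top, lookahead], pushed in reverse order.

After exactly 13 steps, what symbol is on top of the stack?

B

step 1: stack=$ S  input=read if num read if num $  — expand S → read R S B
step 2: stack=$ B S R read  input=read if num read if num $  — match read
step 3: stack=$ B S R  input=if num read if num $  — expand R → B if num
step 4: stack=$ B S num if B  input=if num read if num $  — expand B → λ
step 5: stack=$ B S num if  input=if num read if num $  — match if
step 6: stack=$ B S num  input=num read if num $  — match num
step 7: stack=$ B S  input=read if num $  — expand S → read R S B
step 8: stack=$ B B S R read  input=read if num $  — match read
step 9: stack=$ B B S R  input=if num $  — expand R → B if num
step 10: stack=$ B B S num if B  input=if num $  — expand B → λ
step 11: stack=$ B B S num if  input=if num $  — match if
step 12: stack=$ B B S num  input=num $  — match num
step 13: stack=$ B B S  input=$  — expand S → λ
Stack after step 13: $ B B (top = B).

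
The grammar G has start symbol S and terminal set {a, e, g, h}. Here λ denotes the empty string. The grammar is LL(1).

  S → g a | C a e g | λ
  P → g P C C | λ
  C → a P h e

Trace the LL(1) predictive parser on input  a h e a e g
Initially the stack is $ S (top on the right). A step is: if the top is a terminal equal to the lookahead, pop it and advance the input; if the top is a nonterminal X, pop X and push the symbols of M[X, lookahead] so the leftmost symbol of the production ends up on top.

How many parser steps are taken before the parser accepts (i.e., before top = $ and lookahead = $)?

step 1: stack=$ S  input=a h e a e g $  — expand S → C a e g
step 2: stack=$ g e a C  input=a h e a e g $  — expand C → a P h e
step 3: stack=$ g e a e h P a  input=a h e a e g $  — match a
step 4: stack=$ g e a e h P  input=h e a e g $  — expand P → λ
step 5: stack=$ g e a e h  input=h e a e g $  — match h
step 6: stack=$ g e a e  input=e a e g $  — match e
step 7: stack=$ g e a  input=a e g $  — match a
step 8: stack=$ g e  input=e g $  — match e
step 9: stack=$ g  input=g $  — match g
Accept reached after 9 steps.

9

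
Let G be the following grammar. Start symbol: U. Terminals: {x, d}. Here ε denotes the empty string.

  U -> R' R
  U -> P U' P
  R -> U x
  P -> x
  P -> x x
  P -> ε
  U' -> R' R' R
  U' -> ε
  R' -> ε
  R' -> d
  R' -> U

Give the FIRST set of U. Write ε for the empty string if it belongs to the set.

{ε, d, x}

FIRST(P) = {ε, x}
FIRST(U) = {ε, d, x}  (via R' R, P U' P)
FIRST(R) = {d, x}  (via U x)
FIRST(R') = {ε, d, x}  (via U)
FIRST(U') = {ε, d, x}  (via R' R' R)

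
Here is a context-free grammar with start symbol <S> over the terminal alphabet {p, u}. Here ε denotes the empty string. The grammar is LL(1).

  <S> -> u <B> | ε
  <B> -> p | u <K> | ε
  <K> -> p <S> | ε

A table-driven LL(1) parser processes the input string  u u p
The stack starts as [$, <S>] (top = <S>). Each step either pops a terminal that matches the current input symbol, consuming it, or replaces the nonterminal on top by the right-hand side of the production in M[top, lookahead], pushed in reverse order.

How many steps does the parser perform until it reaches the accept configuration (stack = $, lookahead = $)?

7

     Stack    Input    Action
  1  $ <S>    u u p $  expand <S> -> u <B>
  2  $ <B> u  u u p $  match u
  3  $ <B>    u p $    expand <B> -> u <K>
  4  $ <K> u  u p $    match u
  5  $ <K>    p $      expand <K> -> p <S>
  6  $ <S> p  p $      match p
  7  $ <S>    $        expand <S> -> ε
Accept reached after 7 steps.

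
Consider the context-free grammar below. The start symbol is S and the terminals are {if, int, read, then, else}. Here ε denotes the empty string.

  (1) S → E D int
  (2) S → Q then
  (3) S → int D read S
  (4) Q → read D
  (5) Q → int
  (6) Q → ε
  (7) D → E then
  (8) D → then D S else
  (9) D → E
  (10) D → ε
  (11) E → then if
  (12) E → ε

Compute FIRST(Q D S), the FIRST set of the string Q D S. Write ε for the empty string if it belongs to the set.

FIRST(Q) = {ε, int, read}
FIRST(E) = {ε, then}
FIRST(D) = {ε, then}  (via E then, E)
FIRST(S) = {int, read, then}  (via E D int, Q then)
FIRST(Q D S): take FIRST of each symbol in turn, carrying on past any symbol whose FIRST contains ε; result {int, read, then}.

{int, read, then}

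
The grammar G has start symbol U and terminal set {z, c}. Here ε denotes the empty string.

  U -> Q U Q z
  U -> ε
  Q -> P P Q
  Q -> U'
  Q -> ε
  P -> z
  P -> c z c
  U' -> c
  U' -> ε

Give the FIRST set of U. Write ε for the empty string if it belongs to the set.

{ε, c, z}

FIRST(P): from P->z we get {z}; from P->c z c we get {c}. So FIRST(P) = {c, z}.
FIRST(U'): from U'->c we get {c}; from U'->ε we get {ε}. So FIRST(U') = {ε, c}.
FIRST(Q): from Q->P P Q we get {c, z}; from Q->U' we get {ε, c}; from Q->ε we get {ε}. So FIRST(Q) = {ε, c, z}.
FIRST(U): from U->Q U Q z we get {c, z}; from U->ε we get {ε}. So FIRST(U) = {ε, c, z}.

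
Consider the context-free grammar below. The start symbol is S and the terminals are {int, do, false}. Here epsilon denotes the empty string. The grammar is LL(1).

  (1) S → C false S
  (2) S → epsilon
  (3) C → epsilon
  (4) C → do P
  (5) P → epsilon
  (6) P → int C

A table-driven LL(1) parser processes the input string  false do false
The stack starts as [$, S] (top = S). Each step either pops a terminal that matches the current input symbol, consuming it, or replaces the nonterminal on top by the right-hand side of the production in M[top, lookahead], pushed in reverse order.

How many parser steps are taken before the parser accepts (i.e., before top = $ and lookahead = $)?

step 1: stack=$ S  input=false do false $  — expand S → C false S
step 2: stack=$ S false C  input=false do false $  — expand C → epsilon
step 3: stack=$ S false  input=false do false $  — match false
step 4: stack=$ S  input=do false $  — expand S → C false S
step 5: stack=$ S false C  input=do false $  — expand C → do P
step 6: stack=$ S false P do  input=do false $  — match do
step 7: stack=$ S false P  input=false $  — expand P → epsilon
step 8: stack=$ S false  input=false $  — match false
step 9: stack=$ S  input=$  — expand S → epsilon
Accept reached after 9 steps.

9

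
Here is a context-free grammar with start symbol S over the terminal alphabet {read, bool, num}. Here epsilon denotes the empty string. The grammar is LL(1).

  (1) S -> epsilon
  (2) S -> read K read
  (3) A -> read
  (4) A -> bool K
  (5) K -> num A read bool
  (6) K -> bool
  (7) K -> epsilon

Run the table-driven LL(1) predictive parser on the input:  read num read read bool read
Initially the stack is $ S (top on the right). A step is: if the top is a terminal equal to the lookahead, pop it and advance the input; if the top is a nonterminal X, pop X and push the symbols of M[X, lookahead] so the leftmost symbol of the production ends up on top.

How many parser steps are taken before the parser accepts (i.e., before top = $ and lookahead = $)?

9

     Stack                   Input                           Action
  1  $ S                     read num read read bool read $  expand S -> read K read
  2  $ read K read           read num read read bool read $  match read
  3  $ read K                num read read bool read $       expand K -> num A read bool
  4  $ read bool read A num  num read read bool read $       match num
  5  $ read bool read A      read read bool read $           expand A -> read
  6  $ read bool read read   read read bool read $           match read
  7  $ read bool read        read bool read $                match read
  8  $ read bool             bool read $                     match bool
  9  $ read                  read $                          match read
Accept reached after 9 steps.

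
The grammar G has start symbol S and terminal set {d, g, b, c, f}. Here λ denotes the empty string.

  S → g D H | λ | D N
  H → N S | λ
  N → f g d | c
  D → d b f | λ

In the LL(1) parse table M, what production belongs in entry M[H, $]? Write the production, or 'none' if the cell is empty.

FIRST(N) = {c, f}
FIRST(D) = {λ, d}
FIRST(S) = {λ, c, d, f, g}  (via D N)
FIRST(H) = {λ, c, f}  (via N S)
FOLLOW(S) includes $ since S is the start symbol.
FOLLOW(S): in H→N S, the suffix after S is empty, so FOLLOW(S) ⊇ FOLLOW(H) = {$}. Thus FOLLOW(S) = {$}.
FOLLOW(H): in S→g D H, the suffix after H is empty, so FOLLOW(H) ⊇ FOLLOW(S) = {$}. Thus FOLLOW(H) = {$}.
For H → N S: FIRST(N S) = {c, f}, so it goes in M[H, t] for t ∈ {c, f}.
For H → λ: FIRST(λ) = {λ}, so it goes in M[H, t] for t ∈ {}; since λ ∈ FIRST, also for every t ∈ FOLLOW(H) = {$}.

H → λ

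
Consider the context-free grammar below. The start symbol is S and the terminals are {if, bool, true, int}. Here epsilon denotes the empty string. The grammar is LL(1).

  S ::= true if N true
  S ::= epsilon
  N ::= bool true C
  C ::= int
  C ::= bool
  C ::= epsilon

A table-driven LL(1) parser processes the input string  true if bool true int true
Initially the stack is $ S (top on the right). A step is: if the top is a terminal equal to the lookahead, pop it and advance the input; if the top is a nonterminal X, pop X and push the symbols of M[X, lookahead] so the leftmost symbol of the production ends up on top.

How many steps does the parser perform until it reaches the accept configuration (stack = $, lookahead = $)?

9

     Stack               Input                         Action
  1  $ S                 true if bool true int true $  expand S ::= true if N true
  2  $ true N if true    true if bool true int true $  match true
  3  $ true N if         if bool true int true $       match if
  4  $ true N            bool true int true $          expand N ::= bool true C
  5  $ true C true bool  bool true int true $          match bool
  6  $ true C true       true int true $               match true
  7  $ true C            int true $                    expand C ::= int
  8  $ true int          int true $                    match int
  9  $ true              true $                        match true
Accept reached after 9 steps.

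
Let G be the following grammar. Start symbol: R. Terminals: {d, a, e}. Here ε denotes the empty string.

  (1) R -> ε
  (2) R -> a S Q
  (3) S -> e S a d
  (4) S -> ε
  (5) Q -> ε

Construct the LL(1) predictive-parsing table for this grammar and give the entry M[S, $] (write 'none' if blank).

FIRST(R): from R->ε we get {ε}; from R->a S Q we get {a}. So FIRST(R) = {ε, a}.
FIRST(S): from S->e S a d we get {e}; from S->ε we get {ε}. So FIRST(S) = {ε, e}.
FIRST(Q): from Q->ε we get {ε}. So FIRST(Q) = {ε}.
FOLLOW(R) includes $ since R is the start symbol.
FOLLOW(R): R appears on no right-hand side. Thus FOLLOW(R) = {$}.
FOLLOW(S): in R->a S Q, S is followed by Q with FIRST {ε}; in R->a S Q, the suffix after S is nullable, so FOLLOW(S) ⊇ FOLLOW(R) = {$}; in S->e S a d, S is followed by a d with FIRST {a}. Thus FOLLOW(S) = {$, a}.
For S -> e S a d: FIRST(e S a d) = {e}, so it goes in M[S, t] for t ∈ {e}.
For S -> ε: FIRST(ε) = {ε}, so it goes in M[S, t] for t ∈ {}; since ε ∈ FIRST, also for every t ∈ FOLLOW(S) = {$, a}.

S -> ε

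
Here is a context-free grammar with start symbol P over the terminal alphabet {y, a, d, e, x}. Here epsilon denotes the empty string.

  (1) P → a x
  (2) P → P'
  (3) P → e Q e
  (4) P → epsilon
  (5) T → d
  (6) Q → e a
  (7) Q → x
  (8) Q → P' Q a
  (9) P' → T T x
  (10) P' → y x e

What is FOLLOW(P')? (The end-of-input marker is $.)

FIRST(T) = {d}
FIRST(P') = {d, y}  (via T T x)
FIRST(P) = {epsilon, a, d, e, y}  (via P')
FIRST(Q) = {d, e, x, y}  (via P' Q a)
FOLLOW(P) includes $ since P is the start symbol.
FOLLOW(P): P appears on no right-hand side. Thus FOLLOW(P) = {$}.
FOLLOW(T): in P'→T T x (occurrence 1), T is followed by T x with FIRST {d}; in P'→T T x (occurrence 2), T is followed by x with FIRST {x}. Thus FOLLOW(T) = {d, x}.
FOLLOW(Q): in P→e Q e, Q is followed by e with FIRST {e}; in Q→P' Q a, Q is followed by a with FIRST {a}. Thus FOLLOW(Q) = {a, e}.
FOLLOW(P'): in P→P', the suffix after P' is empty, so FOLLOW(P') ⊇ FOLLOW(P) = {$}; in Q→P' Q a, P' is followed by Q a with FIRST {d, e, x, y}. Thus FOLLOW(P') = {$, d, e, x, y}.

{$, d, e, x, y}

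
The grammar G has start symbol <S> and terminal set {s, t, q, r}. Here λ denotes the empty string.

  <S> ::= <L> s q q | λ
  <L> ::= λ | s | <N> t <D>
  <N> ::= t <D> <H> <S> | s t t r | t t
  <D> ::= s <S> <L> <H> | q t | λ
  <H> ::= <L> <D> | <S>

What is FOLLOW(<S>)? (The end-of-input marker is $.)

FIRST(<N>): from <N>::=t <D> <H> <S> we get {t}; from <N>::=s t t r we get {s}; from <N>::=t t we get {t}. So FIRST(<N>) = {s, t}.
FIRST(<D>): from <D>::=s <S> <L> <H> we get {s}; from <D>::=q t we get {q}; from <D>::=λ we get {λ}. So FIRST(<D>) = {λ, q, s}.
FIRST(<L>): from <L>::=λ we get {λ}; from <L>::=s we get {s}; from <L>::=<N> t <D> we get {s, t}. So FIRST(<L>) = {λ, s, t}.
FIRST(<S>): from <S>::=<L> s q q we get {s, t}; from <S>::=λ we get {λ}. So FIRST(<S>) = {λ, s, t}.
FIRST(<H>): from <H>::=<L> <D> we get {λ, q, s, t}; from <H>::=<S> we get {λ, s, t}. So FIRST(<H>) = {λ, q, s, t}.
FOLLOW(<S>) includes $ since <S> is the start symbol.
FOLLOW(<N>): in <L>::=<N> t <D>, <N> is followed by t <D> with FIRST {t}. Thus FOLLOW(<N>) = {t}.
FOLLOW(<S>): in <N>::=t <D> <H> <S>, the suffix after <S> is empty, so FOLLOW(<S>) ⊇ FOLLOW(<N>) = {t}; in <D>::=s <S> <L> <H>, <S> is followed by <L> <H> with FIRST {λ, q, s, t}; in <D>::=s <S> <L> <H>, the suffix after <S> is nullable, so FOLLOW(<S>) ⊇ FOLLOW(<D>) = {q, s, t}; in <H>::=<S>, the suffix after <S> is empty, so FOLLOW(<S>) ⊇ FOLLOW(<H>) = {q, s, t}. Thus FOLLOW(<S>) = {$, q, s, t}.
FOLLOW(<L>): in <S>::=<L> s q q, <L> is followed by s q q with FIRST {s}; in <D>::=s <S> <L> <H>, <L> is followed by <H> with FIRST {λ, q, s, t}; in <D>::=s <S> <L> <H>, the suffix after <L> is nullable, so FOLLOW(<L>) ⊇ FOLLOW(<D>) = {q, s, t}; in <H>::=<L> <D>, <L> is followed by <D> with FIRST {λ, q, s}; in <H>::=<L> <D>, the suffix after <L> is nullable, so FOLLOW(<L>) ⊇ FOLLOW(<H>) = {q, s, t}. Thus FOLLOW(<L>) = {q, s, t}.
FOLLOW(<D>): in <L>::=<N> t <D>, the suffix after <D> is empty, so FOLLOW(<D>) ⊇ FOLLOW(<L>) = {q, s, t}; in <N>::=t <D> <H> <S>, <D> is followed by <H> <S> with FIRST {λ, q, s, t}; in <N>::=t <D> <H> <S>, the suffix after <D> is nullable, so FOLLOW(<D>) ⊇ FOLLOW(<N>) = {t}; in <H>::=<L> <D>, the suffix after <D> is empty, so FOLLOW(<D>) ⊇ FOLLOW(<H>) = {q, s, t}. Thus FOLLOW(<D>) = {q, s, t}.
FOLLOW(<H>): in <N>::=t <D> <H> <S>, <H> is followed by <S> with FIRST {λ, s, t}; in <N>::=t <D> <H> <S>, the suffix after <H> is nullable, so FOLLOW(<H>) ⊇ FOLLOW(<N>) = {t}; in <D>::=s <S> <L> <H>, the suffix after <H> is empty, so FOLLOW(<H>) ⊇ FOLLOW(<D>) = {q, s, t}. Thus FOLLOW(<H>) = {q, s, t}.

{$, q, s, t}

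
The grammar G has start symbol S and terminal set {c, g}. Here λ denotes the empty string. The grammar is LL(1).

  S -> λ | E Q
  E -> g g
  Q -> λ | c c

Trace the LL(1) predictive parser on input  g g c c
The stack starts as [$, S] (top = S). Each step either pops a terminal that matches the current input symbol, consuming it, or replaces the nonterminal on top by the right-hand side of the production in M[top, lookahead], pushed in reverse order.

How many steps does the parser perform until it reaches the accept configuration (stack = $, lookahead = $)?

     Stack    Input      Action
  1  $ S      g g c c $  expand S -> E Q
  2  $ Q E    g g c c $  expand E -> g g
  3  $ Q g g  g g c c $  match g
  4  $ Q g    g c c $    match g
  5  $ Q      c c $      expand Q -> c c
  6  $ c c    c c $      match c
  7  $ c      c $        match c
Accept reached after 7 steps.

7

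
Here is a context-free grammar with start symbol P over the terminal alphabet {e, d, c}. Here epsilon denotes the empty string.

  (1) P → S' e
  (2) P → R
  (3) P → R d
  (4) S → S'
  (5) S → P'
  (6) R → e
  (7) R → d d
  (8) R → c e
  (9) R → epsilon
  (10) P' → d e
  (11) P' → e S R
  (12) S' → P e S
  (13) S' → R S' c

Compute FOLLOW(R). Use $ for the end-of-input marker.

{$, c, d, e}

FIRST(R) = {epsilon, c, d, e}
FIRST(P') = {d, e}
FIRST(P) = {epsilon, c, d, e}  (via S' e, R, R d)
FIRST(S') = {c, d, e}  (via P e S, R S' c)
FIRST(S) = {c, d, e}  (via S', P')
FOLLOW(P) includes $ since P is the start symbol.
FOLLOW(P): in S'→P e S, P is followed by e S with FIRST {e}. Thus FOLLOW(P) = {$, e}.
FOLLOW(S): in P'→e S R, S is followed by R with FIRST {epsilon, c, d, e}; in P'→e S R, the suffix after S is nullable, so FOLLOW(S) ⊇ FOLLOW(P') = {c, d, e}; in S'→P e S, the suffix after S is empty, so FOLLOW(S) ⊇ FOLLOW(S') = {c, d, e}. Thus FOLLOW(S) = {c, d, e}.
FOLLOW(P'): in S→P', the suffix after P' is empty, so FOLLOW(P') ⊇ FOLLOW(S) = {c, d, e}. Thus FOLLOW(P') = {c, d, e}.
FOLLOW(R): in P→R, the suffix after R is empty, so FOLLOW(R) ⊇ FOLLOW(P) = {$, e}; in P→R d, R is followed by d with FIRST {d}; in P'→e S R, the suffix after R is empty, so FOLLOW(R) ⊇ FOLLOW(P') = {c, d, e}; in S'→R S' c, R is followed by S' c with FIRST {c, d, e}. Thus FOLLOW(R) = {$, c, d, e}.
FOLLOW(S'): in P→S' e, S' is followed by e with FIRST {e}; in S→S', the suffix after S' is empty, so FOLLOW(S') ⊇ FOLLOW(S) = {c, d, e}; in S'→R S' c, S' is followed by c with FIRST {c}. Thus FOLLOW(S') = {c, d, e}.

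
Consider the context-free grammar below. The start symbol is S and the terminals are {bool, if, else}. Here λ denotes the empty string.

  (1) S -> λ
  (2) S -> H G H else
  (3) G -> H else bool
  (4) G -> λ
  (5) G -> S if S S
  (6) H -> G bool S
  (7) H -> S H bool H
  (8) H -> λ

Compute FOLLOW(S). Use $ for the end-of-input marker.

FIRST(S): from S->λ we get {λ}; from S->H G H else we get {bool, else, if}. So FIRST(S) = {λ, bool, else, if}.
FIRST(G): from G->H else bool we get {bool, else, if}; from G->λ we get {λ}; from G->S if S S we get {bool, else, if}. So FIRST(G) = {λ, bool, else, if}.
FIRST(H): from H->G bool S we get {bool, else, if}; from H->S H bool H we get {bool, else, if}; from H->λ we get {λ}. So FIRST(H) = {λ, bool, else, if}.
FOLLOW(S) includes $ since S is the start symbol.
FOLLOW(G): in S->H G H else, G is followed by H else with FIRST {bool, else, if}; in H->G bool S, G is followed by bool S with FIRST {bool}. Thus FOLLOW(G) = {bool, else, if}.
FOLLOW(H): in S->H G H else (occurrence 1), H is followed by G H else with FIRST {bool, else, if}; in S->H G H else (occurrence 2), H is followed by else with FIRST {else}; in G->H else bool, H is followed by else bool with FIRST {else}; in H->S H bool H (occurrence 1), H is followed by bool H with FIRST {bool}; in H->S H bool H (occurrence 2), the suffix after H is empty (adds nothing new). Thus FOLLOW(H) = {bool, else, if}.
FOLLOW(S): in G->S if S S (occurrence 1), S is followed by if S S with FIRST {if}; in G->S if S S (occurrence 2), S is followed by S with FIRST {λ, bool, else, if}; in G->S if S S (occurrence 2), the suffix after S is nullable, so FOLLOW(S) ⊇ FOLLOW(G) = {bool, else, if}; in G->S if S S (occurrence 3), the suffix after S is empty, so FOLLOW(S) ⊇ FOLLOW(G) = {bool, else, if}; in H->G bool S, the suffix after S is empty, so FOLLOW(S) ⊇ FOLLOW(H) = {bool, else, if}; in H->S H bool H, S is followed by H bool H with FIRST {bool, else, if}. Thus FOLLOW(S) = {$, bool, else, if}.

{$, bool, else, if}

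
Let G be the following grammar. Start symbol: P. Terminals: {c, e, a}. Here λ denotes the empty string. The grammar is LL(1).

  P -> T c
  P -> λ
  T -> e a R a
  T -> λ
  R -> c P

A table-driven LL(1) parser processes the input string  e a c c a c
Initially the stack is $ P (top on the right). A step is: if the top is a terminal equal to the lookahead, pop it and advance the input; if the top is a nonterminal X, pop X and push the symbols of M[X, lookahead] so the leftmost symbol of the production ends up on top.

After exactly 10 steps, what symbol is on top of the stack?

c

      Stack        Input          Action
   1  $ P          e a c c a c $  expand P -> T c
   2  $ c T        e a c c a c $  expand T -> e a R a
   3  $ c a R a e  e a c c a c $  match e
   4  $ c a R a    a c c a c $    match a
   5  $ c a R      c c a c $      expand R -> c P
   6  $ c a P c    c c a c $      match c
   7  $ c a P      c a c $        expand P -> T c
   8  $ c a c T    c a c $        expand T -> λ
   9  $ c a c      c a c $        match c
  10  $ c a        a c $          match a
Stack after step 10: $ c (top = c).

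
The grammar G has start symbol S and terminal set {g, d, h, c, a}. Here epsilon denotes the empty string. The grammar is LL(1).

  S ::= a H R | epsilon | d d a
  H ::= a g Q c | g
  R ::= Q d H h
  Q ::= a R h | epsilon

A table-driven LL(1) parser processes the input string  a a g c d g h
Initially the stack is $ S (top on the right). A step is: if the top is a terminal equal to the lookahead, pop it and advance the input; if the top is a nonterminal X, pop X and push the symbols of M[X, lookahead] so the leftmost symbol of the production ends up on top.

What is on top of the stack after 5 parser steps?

Q

     Stack        Input            Action
  1  $ S          a a g c d g h $  expand S ::= a H R
  2  $ R H a      a a g c d g h $  match a
  3  $ R H        a g c d g h $    expand H ::= a g Q c
  4  $ R c Q g a  a g c d g h $    match a
  5  $ R c Q g    g c d g h $      match g
Stack after step 5: $ R c Q (top = Q).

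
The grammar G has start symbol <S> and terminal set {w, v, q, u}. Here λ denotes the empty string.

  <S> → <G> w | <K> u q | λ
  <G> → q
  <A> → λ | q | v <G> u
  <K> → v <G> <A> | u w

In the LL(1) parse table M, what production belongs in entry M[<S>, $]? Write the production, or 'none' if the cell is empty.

<S> → λ

FIRST(<G>): from <G>→q we get {q}. So FIRST(<G>) = {q}.
FIRST(<A>): from <A>→λ we get {λ}; from <A>→q we get {q}; from <A>→v <G> u we get {v}. So FIRST(<A>) = {λ, q, v}.
FIRST(<K>): from <K>→v <G> <A> we get {v}; from <K>→u w we get {u}. So FIRST(<K>) = {u, v}.
FIRST(<S>): from <S>→<G> w we get {q}; from <S>→<K> u q we get {u, v}; from <S>→λ we get {λ}. So FIRST(<S>) = {λ, q, u, v}.
FOLLOW(<S>) includes $ since <S> is the start symbol.
FOLLOW(<S>): <S> appears on no right-hand side. Thus FOLLOW(<S>) = {$}.
For <S> → <G> w: FIRST(<G> w) = {q}, so it goes in M[<S>, t] for t ∈ {q}.
For <S> → <K> u q: FIRST(<K> u q) = {u, v}, so it goes in M[<S>, t] for t ∈ {u, v}.
For <S> → λ: FIRST(λ) = {λ}, so it goes in M[<S>, t] for t ∈ {}; since λ ∈ FIRST, also for every t ∈ FOLLOW(<S>) = {$}.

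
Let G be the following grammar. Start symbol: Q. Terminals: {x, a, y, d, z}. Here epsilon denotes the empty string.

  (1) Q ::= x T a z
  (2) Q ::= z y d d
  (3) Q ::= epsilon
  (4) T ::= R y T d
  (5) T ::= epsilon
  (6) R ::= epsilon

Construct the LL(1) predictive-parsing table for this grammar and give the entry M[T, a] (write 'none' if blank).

FIRST(Q): from Q::=x T a z we get {x}; from Q::=z y d d we get {z}; from Q::=epsilon we get {epsilon}. So FIRST(Q) = {epsilon, x, z}.
FIRST(R): from R::=epsilon we get {epsilon}. So FIRST(R) = {epsilon}.
FIRST(T): from T::=R y T d we get {y}; from T::=epsilon we get {epsilon}. So FIRST(T) = {epsilon, y}.
FOLLOW(Q) includes $ since Q is the start symbol.
FOLLOW(T): in Q::=x T a z, T is followed by a z with FIRST {a}; in T::=R y T d, T is followed by d with FIRST {d}. Thus FOLLOW(T) = {a, d}.
For T ::= R y T d: FIRST(R y T d) = {y}, so it goes in M[T, t] for t ∈ {y}.
For T ::= epsilon: FIRST(epsilon) = {epsilon}, so it goes in M[T, t] for t ∈ {}; since epsilon ∈ FIRST, also for every t ∈ FOLLOW(T) = {a, d}.

T ::= epsilon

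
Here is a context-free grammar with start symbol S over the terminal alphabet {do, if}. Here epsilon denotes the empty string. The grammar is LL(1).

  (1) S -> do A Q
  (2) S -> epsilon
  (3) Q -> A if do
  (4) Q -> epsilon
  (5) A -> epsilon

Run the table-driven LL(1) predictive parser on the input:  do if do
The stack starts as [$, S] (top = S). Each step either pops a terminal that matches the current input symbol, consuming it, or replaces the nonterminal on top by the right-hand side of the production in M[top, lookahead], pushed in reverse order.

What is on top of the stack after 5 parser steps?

if

     Stack      Input       Action
  1  $ S        do if do $  expand S -> do A Q
  2  $ Q A do   do if do $  match do
  3  $ Q A      if do $     expand A -> epsilon
  4  $ Q        if do $     expand Q -> A if do
  5  $ do if A  if do $     expand A -> epsilon
Stack after step 5: $ do if (top = if).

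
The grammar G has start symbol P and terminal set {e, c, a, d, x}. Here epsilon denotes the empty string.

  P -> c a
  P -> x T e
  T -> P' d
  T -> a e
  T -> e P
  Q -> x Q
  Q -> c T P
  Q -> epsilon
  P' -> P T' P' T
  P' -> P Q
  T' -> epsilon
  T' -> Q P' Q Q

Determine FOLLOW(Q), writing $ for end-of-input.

FIRST(P) = {c, x}
FIRST(Q) = {epsilon, c, x}
FIRST(P') = {c, x}  (via P T' P' T, P Q)
FIRST(T) = {a, c, e, x}  (via P' d)
FIRST(T') = {epsilon, c, x}  (via Q P' Q Q)
FOLLOW(P) includes $ since P is the start symbol.
FOLLOW(T'): in P'->P T' P' T, T' is followed by P' T with FIRST {c, x}. Thus FOLLOW(T') = {c, x}.
FOLLOW(P'): in T->P' d, P' is followed by d with FIRST {d}; in P'->P T' P' T, P' is followed by T with FIRST {a, c, e, x}; in T'->Q P' Q Q, P' is followed by Q Q with FIRST {epsilon, c, x}; in T'->Q P' Q Q, the suffix after P' is nullable, so FOLLOW(P') ⊇ FOLLOW(T') = {c, x}. Thus FOLLOW(P') = {a, c, d, e, x}.
FOLLOW(T): in P->x T e, T is followed by e with FIRST {e}; in Q->c T P, T is followed by P with FIRST {c, x}; in P'->P T' P' T, the suffix after T is empty, so FOLLOW(T) ⊇ FOLLOW(P') = {a, c, d, e, x}. Thus FOLLOW(T) = {a, c, d, e, x}.
FOLLOW(Q): in Q->x Q, the suffix after Q is empty (adds nothing new); in P'->P Q, the suffix after Q is empty, so FOLLOW(Q) ⊇ FOLLOW(P') = {a, c, d, e, x}; in T'->Q P' Q Q (occurrence 1), Q is followed by P' Q Q with FIRST {c, x}; in T'->Q P' Q Q (occurrence 2), Q is followed by Q with FIRST {epsilon, c, x}; in T'->Q P' Q Q (occurrence 2), the suffix after Q is nullable, so FOLLOW(Q) ⊇ FOLLOW(T') = {c, x}; in T'->Q P' Q Q (occurrence 3), the suffix after Q is empty, so FOLLOW(Q) ⊇ FOLLOW(T') = {c, x}. Thus FOLLOW(Q) = {a, c, d, e, x}.
FOLLOW(P): in T->e P, the suffix after P is empty, so FOLLOW(P) ⊇ FOLLOW(T) = {a, c, d, e, x}; in Q->c T P, the suffix after P is empty, so FOLLOW(P) ⊇ FOLLOW(Q) = {a, c, d, e, x}; in P'->P T' P' T, P is followed by T' P' T with FIRST {c, x}; in P'->P Q, P is followed by Q with FIRST {epsilon, c, x}; in P'->P Q, the suffix after P is nullable, so FOLLOW(P) ⊇ FOLLOW(P') = {a, c, d, e, x}. Thus FOLLOW(P) = {$, a, c, d, e, x}.

{a, c, d, e, x}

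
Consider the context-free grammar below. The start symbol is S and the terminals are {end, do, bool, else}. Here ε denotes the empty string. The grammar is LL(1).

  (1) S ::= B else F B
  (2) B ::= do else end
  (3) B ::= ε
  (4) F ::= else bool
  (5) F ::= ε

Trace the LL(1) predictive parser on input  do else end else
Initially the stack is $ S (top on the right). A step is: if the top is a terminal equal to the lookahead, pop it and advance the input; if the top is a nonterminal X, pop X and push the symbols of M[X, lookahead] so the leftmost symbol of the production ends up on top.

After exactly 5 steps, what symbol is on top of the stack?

step 1: stack=$ S  input=do else end else $  — expand S ::= B else F B
step 2: stack=$ B F else B  input=do else end else $  — expand B ::= do else end
step 3: stack=$ B F else end else do  input=do else end else $  — match do
step 4: stack=$ B F else end else  input=else end else $  — match else
step 5: stack=$ B F else end  input=end else $  — match end
Stack after step 5: $ B F else (top = else).

else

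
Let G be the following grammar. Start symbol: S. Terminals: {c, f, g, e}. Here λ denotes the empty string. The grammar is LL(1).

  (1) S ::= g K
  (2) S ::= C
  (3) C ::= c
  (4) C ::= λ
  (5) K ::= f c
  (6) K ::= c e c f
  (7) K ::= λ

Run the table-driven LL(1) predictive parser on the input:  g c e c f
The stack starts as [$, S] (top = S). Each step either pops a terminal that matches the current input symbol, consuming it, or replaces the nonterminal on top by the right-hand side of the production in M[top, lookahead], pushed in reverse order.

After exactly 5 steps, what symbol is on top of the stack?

step 1: stack=$ S  input=g c e c f $  — expand S ::= g K
step 2: stack=$ K g  input=g c e c f $  — match g
step 3: stack=$ K  input=c e c f $  — expand K ::= c e c f
step 4: stack=$ f c e c  input=c e c f $  — match c
step 5: stack=$ f c e  input=e c f $  — match e
Stack after step 5: $ f c (top = c).

c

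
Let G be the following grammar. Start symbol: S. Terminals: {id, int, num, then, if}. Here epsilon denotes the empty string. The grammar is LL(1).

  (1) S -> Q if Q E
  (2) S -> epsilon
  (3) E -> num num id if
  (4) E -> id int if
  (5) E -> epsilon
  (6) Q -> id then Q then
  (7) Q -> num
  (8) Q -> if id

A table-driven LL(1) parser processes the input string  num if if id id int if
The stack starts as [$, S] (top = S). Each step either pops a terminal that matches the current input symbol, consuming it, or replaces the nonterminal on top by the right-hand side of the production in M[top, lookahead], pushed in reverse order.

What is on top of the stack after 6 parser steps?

id

step 1: stack=$ S  input=num if if id id int if $  — expand S -> Q if Q E
step 2: stack=$ E Q if Q  input=num if if id id int if $  — expand Q -> num
step 3: stack=$ E Q if num  input=num if if id id int if $  — match num
step 4: stack=$ E Q if  input=if if id id int if $  — match if
step 5: stack=$ E Q  input=if id id int if $  — expand Q -> if id
step 6: stack=$ E id if  input=if id id int if $  — match if
Stack after step 6: $ E id (top = id).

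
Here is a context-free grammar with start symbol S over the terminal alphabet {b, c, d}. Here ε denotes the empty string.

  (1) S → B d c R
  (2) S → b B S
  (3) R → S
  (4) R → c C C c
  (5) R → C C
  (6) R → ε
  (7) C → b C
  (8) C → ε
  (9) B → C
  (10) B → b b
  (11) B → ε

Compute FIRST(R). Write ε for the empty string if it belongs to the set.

FIRST(C): from C→b C we get {b}; from C→ε we get {ε}. So FIRST(C) = {ε, b}.
FIRST(B): from B→C we get {ε, b}; from B→b b we get {b}; from B→ε we get {ε}. So FIRST(B) = {ε, b}.
FIRST(S): from S→B d c R we get {b, d}; from S→b B S we get {b}. So FIRST(S) = {b, d}.
FIRST(R): from R→S we get {b, d}; from R→c C C c we get {c}; from R→C C we get {ε, b}; from R→ε we get {ε}. So FIRST(R) = {ε, b, c, d}.

{ε, b, c, d}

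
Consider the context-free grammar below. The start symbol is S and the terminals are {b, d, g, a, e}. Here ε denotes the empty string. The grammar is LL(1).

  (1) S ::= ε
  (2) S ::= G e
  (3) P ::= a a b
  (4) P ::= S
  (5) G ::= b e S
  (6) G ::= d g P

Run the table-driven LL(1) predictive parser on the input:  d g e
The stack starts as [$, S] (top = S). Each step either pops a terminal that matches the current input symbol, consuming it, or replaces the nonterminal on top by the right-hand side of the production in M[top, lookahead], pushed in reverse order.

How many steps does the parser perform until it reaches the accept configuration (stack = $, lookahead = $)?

step 1: stack=$ S  input=d g e $  — expand S ::= G e
step 2: stack=$ e G  input=d g e $  — expand G ::= d g P
step 3: stack=$ e P g d  input=d g e $  — match d
step 4: stack=$ e P g  input=g e $  — match g
step 5: stack=$ e P  input=e $  — expand P ::= S
step 6: stack=$ e S  input=e $  — expand S ::= ε
step 7: stack=$ e  input=e $  — match e
Accept reached after 7 steps.

7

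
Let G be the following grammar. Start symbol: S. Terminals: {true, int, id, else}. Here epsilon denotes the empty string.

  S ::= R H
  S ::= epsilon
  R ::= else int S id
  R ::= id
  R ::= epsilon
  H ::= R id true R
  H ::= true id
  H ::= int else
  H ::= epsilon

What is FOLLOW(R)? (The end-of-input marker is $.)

{$, else, id, int, true}

FIRST(R) = {epsilon, else, id}
FIRST(H) = {epsilon, else, id, int, true}  (via R id true R)
FIRST(S) = {epsilon, else, id, int, true}  (via R H)
FOLLOW(S) includes $ since S is the start symbol.
FOLLOW(S): in R::=else int S id, S is followed by id with FIRST {id}. Thus FOLLOW(S) = {$, id}.
FOLLOW(H): in S::=R H, the suffix after H is empty, so FOLLOW(H) ⊇ FOLLOW(S) = {$, id}. Thus FOLLOW(H) = {$, id}.
FOLLOW(R): in S::=R H, R is followed by H with FIRST {epsilon, else, id, int, true}; in S::=R H, the suffix after R is nullable, so FOLLOW(R) ⊇ FOLLOW(S) = {$, id}; in H::=R id true R (occurrence 1), R is followed by id true R with FIRST {id}; in H::=R id true R (occurrence 2), the suffix after R is empty, so FOLLOW(R) ⊇ FOLLOW(H) = {$, id}. Thus FOLLOW(R) = {$, else, id, int, true}.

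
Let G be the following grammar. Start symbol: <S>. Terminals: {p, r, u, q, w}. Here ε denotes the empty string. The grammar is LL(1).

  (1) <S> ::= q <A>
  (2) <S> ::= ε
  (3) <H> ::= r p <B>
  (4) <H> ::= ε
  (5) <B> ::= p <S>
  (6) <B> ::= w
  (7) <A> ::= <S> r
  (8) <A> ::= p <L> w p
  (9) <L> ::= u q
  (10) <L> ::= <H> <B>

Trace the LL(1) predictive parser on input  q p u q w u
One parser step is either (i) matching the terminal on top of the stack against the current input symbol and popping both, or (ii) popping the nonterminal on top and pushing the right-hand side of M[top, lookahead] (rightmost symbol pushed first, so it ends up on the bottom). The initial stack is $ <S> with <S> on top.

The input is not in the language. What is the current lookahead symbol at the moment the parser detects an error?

     Stack        Input          Action
  1  $ <S>        q p u q w u $  expand <S> ::= q <A>
  2  $ <A> q      q p u q w u $  match q
  3  $ <A>        p u q w u $    expand <A> ::= p <L> w p
  4  $ p w <L> p  p u q w u $    match p
  5  $ p w <L>    u q w u $      expand <L> ::= u q
  6  $ p w q u    u q w u $      match u
  7  $ p w q      q w u $        match q
  8  $ p w        w u $          match w
  9  $ p          u $            error: top is terminal p but lookahead is u

u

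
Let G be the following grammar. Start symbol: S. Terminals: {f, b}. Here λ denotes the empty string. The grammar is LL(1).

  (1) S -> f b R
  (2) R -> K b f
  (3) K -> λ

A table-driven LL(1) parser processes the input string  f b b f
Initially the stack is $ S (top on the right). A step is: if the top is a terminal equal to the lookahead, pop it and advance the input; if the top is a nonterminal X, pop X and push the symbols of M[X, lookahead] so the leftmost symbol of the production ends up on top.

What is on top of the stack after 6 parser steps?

f

     Stack    Input      Action
  1  $ S      f b b f $  expand S -> f b R
  2  $ R b f  f b b f $  match f
  3  $ R b    b b f $    match b
  4  $ R      b f $      expand R -> K b f
  5  $ f b K  b f $      expand K -> λ
  6  $ f b    b f $      match b
Stack after step 6: $ f (top = f).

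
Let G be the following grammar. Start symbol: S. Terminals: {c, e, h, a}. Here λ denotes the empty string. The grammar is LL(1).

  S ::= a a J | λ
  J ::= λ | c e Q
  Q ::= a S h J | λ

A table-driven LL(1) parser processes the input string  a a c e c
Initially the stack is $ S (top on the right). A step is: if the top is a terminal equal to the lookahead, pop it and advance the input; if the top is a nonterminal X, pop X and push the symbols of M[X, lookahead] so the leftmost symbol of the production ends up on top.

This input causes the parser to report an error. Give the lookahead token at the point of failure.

step 1: stack=$ S  input=a a c e c $  — expand S ::= a a J
step 2: stack=$ J a a  input=a a c e c $  — match a
step 3: stack=$ J a  input=a c e c $  — match a
step 4: stack=$ J  input=c e c $  — expand J ::= c e Q
step 5: stack=$ Q e c  input=c e c $  — match c
step 6: stack=$ Q e  input=e c $  — match e
step 7: stack=$ Q  input=c $  — error: M[Q, c] is empty

c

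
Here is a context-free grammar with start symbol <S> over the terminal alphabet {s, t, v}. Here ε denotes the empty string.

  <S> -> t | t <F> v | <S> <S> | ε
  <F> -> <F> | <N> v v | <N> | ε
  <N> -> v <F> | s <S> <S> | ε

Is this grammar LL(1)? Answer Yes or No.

FIRST(<S>) = {ε, t}
FIRST(<F>) = {ε, s, v}
FIRST(<N>) = {ε, s, v}
FOLLOW(<S>) = {$, t, v}
FOLLOW(<F>) = {v}
FOLLOW(<N>) = {v}
Cell M[<F>, s] receives both <F> -> <F> and <F> -> <N> v v and <F> -> <N> — the grammar is not LL(1).

No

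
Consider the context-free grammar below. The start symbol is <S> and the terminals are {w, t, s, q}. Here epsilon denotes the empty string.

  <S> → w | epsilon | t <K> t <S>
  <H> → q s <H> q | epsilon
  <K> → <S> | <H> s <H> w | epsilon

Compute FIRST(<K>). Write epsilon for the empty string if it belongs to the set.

{epsilon, q, s, t, w}

FIRST(<S>) = {epsilon, t, w}
FIRST(<H>) = {epsilon, q}
FIRST(<K>) = {epsilon, q, s, t, w}  (via <S>, <H> s <H> w)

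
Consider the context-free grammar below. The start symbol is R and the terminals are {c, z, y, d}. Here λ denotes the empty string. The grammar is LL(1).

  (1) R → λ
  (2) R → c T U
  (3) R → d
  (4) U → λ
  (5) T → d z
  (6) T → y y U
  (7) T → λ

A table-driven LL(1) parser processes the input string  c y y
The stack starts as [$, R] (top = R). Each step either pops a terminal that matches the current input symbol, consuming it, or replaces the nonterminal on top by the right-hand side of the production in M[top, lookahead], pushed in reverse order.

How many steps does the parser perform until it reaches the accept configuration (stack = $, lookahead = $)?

     Stack      Input    Action
  1  $ R        c y y $  expand R → c T U
  2  $ U T c    c y y $  match c
  3  $ U T      y y $    expand T → y y U
  4  $ U U y y  y y $    match y
  5  $ U U y    y $      match y
  6  $ U U      $        expand U → λ
  7  $ U        $        expand U → λ
Accept reached after 7 steps.

7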